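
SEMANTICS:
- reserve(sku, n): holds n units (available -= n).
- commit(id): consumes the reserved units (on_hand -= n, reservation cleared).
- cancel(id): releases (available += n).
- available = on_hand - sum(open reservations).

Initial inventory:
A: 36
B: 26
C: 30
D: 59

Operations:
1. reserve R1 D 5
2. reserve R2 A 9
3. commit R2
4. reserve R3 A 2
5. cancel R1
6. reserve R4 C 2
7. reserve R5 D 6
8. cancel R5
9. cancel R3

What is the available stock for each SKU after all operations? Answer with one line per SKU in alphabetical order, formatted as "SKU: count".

Step 1: reserve R1 D 5 -> on_hand[A=36 B=26 C=30 D=59] avail[A=36 B=26 C=30 D=54] open={R1}
Step 2: reserve R2 A 9 -> on_hand[A=36 B=26 C=30 D=59] avail[A=27 B=26 C=30 D=54] open={R1,R2}
Step 3: commit R2 -> on_hand[A=27 B=26 C=30 D=59] avail[A=27 B=26 C=30 D=54] open={R1}
Step 4: reserve R3 A 2 -> on_hand[A=27 B=26 C=30 D=59] avail[A=25 B=26 C=30 D=54] open={R1,R3}
Step 5: cancel R1 -> on_hand[A=27 B=26 C=30 D=59] avail[A=25 B=26 C=30 D=59] open={R3}
Step 6: reserve R4 C 2 -> on_hand[A=27 B=26 C=30 D=59] avail[A=25 B=26 C=28 D=59] open={R3,R4}
Step 7: reserve R5 D 6 -> on_hand[A=27 B=26 C=30 D=59] avail[A=25 B=26 C=28 D=53] open={R3,R4,R5}
Step 8: cancel R5 -> on_hand[A=27 B=26 C=30 D=59] avail[A=25 B=26 C=28 D=59] open={R3,R4}
Step 9: cancel R3 -> on_hand[A=27 B=26 C=30 D=59] avail[A=27 B=26 C=28 D=59] open={R4}

Answer: A: 27
B: 26
C: 28
D: 59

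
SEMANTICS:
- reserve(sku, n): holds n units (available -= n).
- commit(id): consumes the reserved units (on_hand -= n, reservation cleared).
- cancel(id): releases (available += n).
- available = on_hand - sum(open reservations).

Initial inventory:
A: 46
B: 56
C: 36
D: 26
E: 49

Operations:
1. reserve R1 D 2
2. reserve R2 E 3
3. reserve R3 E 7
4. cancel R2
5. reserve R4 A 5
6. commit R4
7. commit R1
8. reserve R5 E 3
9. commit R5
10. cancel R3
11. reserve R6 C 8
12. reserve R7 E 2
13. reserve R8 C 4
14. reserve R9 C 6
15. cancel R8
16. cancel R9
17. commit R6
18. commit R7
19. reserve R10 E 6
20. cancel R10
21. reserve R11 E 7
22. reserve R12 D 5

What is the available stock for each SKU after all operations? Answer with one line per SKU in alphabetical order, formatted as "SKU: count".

Answer: A: 41
B: 56
C: 28
D: 19
E: 37

Derivation:
Step 1: reserve R1 D 2 -> on_hand[A=46 B=56 C=36 D=26 E=49] avail[A=46 B=56 C=36 D=24 E=49] open={R1}
Step 2: reserve R2 E 3 -> on_hand[A=46 B=56 C=36 D=26 E=49] avail[A=46 B=56 C=36 D=24 E=46] open={R1,R2}
Step 3: reserve R3 E 7 -> on_hand[A=46 B=56 C=36 D=26 E=49] avail[A=46 B=56 C=36 D=24 E=39] open={R1,R2,R3}
Step 4: cancel R2 -> on_hand[A=46 B=56 C=36 D=26 E=49] avail[A=46 B=56 C=36 D=24 E=42] open={R1,R3}
Step 5: reserve R4 A 5 -> on_hand[A=46 B=56 C=36 D=26 E=49] avail[A=41 B=56 C=36 D=24 E=42] open={R1,R3,R4}
Step 6: commit R4 -> on_hand[A=41 B=56 C=36 D=26 E=49] avail[A=41 B=56 C=36 D=24 E=42] open={R1,R3}
Step 7: commit R1 -> on_hand[A=41 B=56 C=36 D=24 E=49] avail[A=41 B=56 C=36 D=24 E=42] open={R3}
Step 8: reserve R5 E 3 -> on_hand[A=41 B=56 C=36 D=24 E=49] avail[A=41 B=56 C=36 D=24 E=39] open={R3,R5}
Step 9: commit R5 -> on_hand[A=41 B=56 C=36 D=24 E=46] avail[A=41 B=56 C=36 D=24 E=39] open={R3}
Step 10: cancel R3 -> on_hand[A=41 B=56 C=36 D=24 E=46] avail[A=41 B=56 C=36 D=24 E=46] open={}
Step 11: reserve R6 C 8 -> on_hand[A=41 B=56 C=36 D=24 E=46] avail[A=41 B=56 C=28 D=24 E=46] open={R6}
Step 12: reserve R7 E 2 -> on_hand[A=41 B=56 C=36 D=24 E=46] avail[A=41 B=56 C=28 D=24 E=44] open={R6,R7}
Step 13: reserve R8 C 4 -> on_hand[A=41 B=56 C=36 D=24 E=46] avail[A=41 B=56 C=24 D=24 E=44] open={R6,R7,R8}
Step 14: reserve R9 C 6 -> on_hand[A=41 B=56 C=36 D=24 E=46] avail[A=41 B=56 C=18 D=24 E=44] open={R6,R7,R8,R9}
Step 15: cancel R8 -> on_hand[A=41 B=56 C=36 D=24 E=46] avail[A=41 B=56 C=22 D=24 E=44] open={R6,R7,R9}
Step 16: cancel R9 -> on_hand[A=41 B=56 C=36 D=24 E=46] avail[A=41 B=56 C=28 D=24 E=44] open={R6,R7}
Step 17: commit R6 -> on_hand[A=41 B=56 C=28 D=24 E=46] avail[A=41 B=56 C=28 D=24 E=44] open={R7}
Step 18: commit R7 -> on_hand[A=41 B=56 C=28 D=24 E=44] avail[A=41 B=56 C=28 D=24 E=44] open={}
Step 19: reserve R10 E 6 -> on_hand[A=41 B=56 C=28 D=24 E=44] avail[A=41 B=56 C=28 D=24 E=38] open={R10}
Step 20: cancel R10 -> on_hand[A=41 B=56 C=28 D=24 E=44] avail[A=41 B=56 C=28 D=24 E=44] open={}
Step 21: reserve R11 E 7 -> on_hand[A=41 B=56 C=28 D=24 E=44] avail[A=41 B=56 C=28 D=24 E=37] open={R11}
Step 22: reserve R12 D 5 -> on_hand[A=41 B=56 C=28 D=24 E=44] avail[A=41 B=56 C=28 D=19 E=37] open={R11,R12}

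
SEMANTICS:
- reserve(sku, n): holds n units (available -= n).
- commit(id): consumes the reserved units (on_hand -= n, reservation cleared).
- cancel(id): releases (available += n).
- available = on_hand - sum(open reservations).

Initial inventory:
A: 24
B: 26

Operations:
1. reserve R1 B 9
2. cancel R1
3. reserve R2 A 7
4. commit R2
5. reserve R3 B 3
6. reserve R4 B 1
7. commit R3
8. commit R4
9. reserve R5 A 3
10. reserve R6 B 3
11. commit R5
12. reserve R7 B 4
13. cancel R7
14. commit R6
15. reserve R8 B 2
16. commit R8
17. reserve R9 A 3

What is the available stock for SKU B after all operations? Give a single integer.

Step 1: reserve R1 B 9 -> on_hand[A=24 B=26] avail[A=24 B=17] open={R1}
Step 2: cancel R1 -> on_hand[A=24 B=26] avail[A=24 B=26] open={}
Step 3: reserve R2 A 7 -> on_hand[A=24 B=26] avail[A=17 B=26] open={R2}
Step 4: commit R2 -> on_hand[A=17 B=26] avail[A=17 B=26] open={}
Step 5: reserve R3 B 3 -> on_hand[A=17 B=26] avail[A=17 B=23] open={R3}
Step 6: reserve R4 B 1 -> on_hand[A=17 B=26] avail[A=17 B=22] open={R3,R4}
Step 7: commit R3 -> on_hand[A=17 B=23] avail[A=17 B=22] open={R4}
Step 8: commit R4 -> on_hand[A=17 B=22] avail[A=17 B=22] open={}
Step 9: reserve R5 A 3 -> on_hand[A=17 B=22] avail[A=14 B=22] open={R5}
Step 10: reserve R6 B 3 -> on_hand[A=17 B=22] avail[A=14 B=19] open={R5,R6}
Step 11: commit R5 -> on_hand[A=14 B=22] avail[A=14 B=19] open={R6}
Step 12: reserve R7 B 4 -> on_hand[A=14 B=22] avail[A=14 B=15] open={R6,R7}
Step 13: cancel R7 -> on_hand[A=14 B=22] avail[A=14 B=19] open={R6}
Step 14: commit R6 -> on_hand[A=14 B=19] avail[A=14 B=19] open={}
Step 15: reserve R8 B 2 -> on_hand[A=14 B=19] avail[A=14 B=17] open={R8}
Step 16: commit R8 -> on_hand[A=14 B=17] avail[A=14 B=17] open={}
Step 17: reserve R9 A 3 -> on_hand[A=14 B=17] avail[A=11 B=17] open={R9}
Final available[B] = 17

Answer: 17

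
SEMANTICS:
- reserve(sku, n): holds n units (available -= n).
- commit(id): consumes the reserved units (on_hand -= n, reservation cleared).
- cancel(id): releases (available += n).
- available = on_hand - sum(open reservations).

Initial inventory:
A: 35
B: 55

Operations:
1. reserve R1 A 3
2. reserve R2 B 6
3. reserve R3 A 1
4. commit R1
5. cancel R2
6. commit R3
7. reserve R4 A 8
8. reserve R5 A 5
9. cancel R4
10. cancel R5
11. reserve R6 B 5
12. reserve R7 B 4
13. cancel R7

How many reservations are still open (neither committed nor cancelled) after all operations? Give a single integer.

Answer: 1

Derivation:
Step 1: reserve R1 A 3 -> on_hand[A=35 B=55] avail[A=32 B=55] open={R1}
Step 2: reserve R2 B 6 -> on_hand[A=35 B=55] avail[A=32 B=49] open={R1,R2}
Step 3: reserve R3 A 1 -> on_hand[A=35 B=55] avail[A=31 B=49] open={R1,R2,R3}
Step 4: commit R1 -> on_hand[A=32 B=55] avail[A=31 B=49] open={R2,R3}
Step 5: cancel R2 -> on_hand[A=32 B=55] avail[A=31 B=55] open={R3}
Step 6: commit R3 -> on_hand[A=31 B=55] avail[A=31 B=55] open={}
Step 7: reserve R4 A 8 -> on_hand[A=31 B=55] avail[A=23 B=55] open={R4}
Step 8: reserve R5 A 5 -> on_hand[A=31 B=55] avail[A=18 B=55] open={R4,R5}
Step 9: cancel R4 -> on_hand[A=31 B=55] avail[A=26 B=55] open={R5}
Step 10: cancel R5 -> on_hand[A=31 B=55] avail[A=31 B=55] open={}
Step 11: reserve R6 B 5 -> on_hand[A=31 B=55] avail[A=31 B=50] open={R6}
Step 12: reserve R7 B 4 -> on_hand[A=31 B=55] avail[A=31 B=46] open={R6,R7}
Step 13: cancel R7 -> on_hand[A=31 B=55] avail[A=31 B=50] open={R6}
Open reservations: ['R6'] -> 1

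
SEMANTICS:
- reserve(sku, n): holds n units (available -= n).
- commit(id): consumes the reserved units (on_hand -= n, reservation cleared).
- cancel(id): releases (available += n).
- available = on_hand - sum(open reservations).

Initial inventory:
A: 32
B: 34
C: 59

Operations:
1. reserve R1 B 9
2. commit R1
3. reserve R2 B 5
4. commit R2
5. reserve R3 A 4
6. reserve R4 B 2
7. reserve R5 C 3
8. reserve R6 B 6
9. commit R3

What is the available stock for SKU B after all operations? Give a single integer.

Step 1: reserve R1 B 9 -> on_hand[A=32 B=34 C=59] avail[A=32 B=25 C=59] open={R1}
Step 2: commit R1 -> on_hand[A=32 B=25 C=59] avail[A=32 B=25 C=59] open={}
Step 3: reserve R2 B 5 -> on_hand[A=32 B=25 C=59] avail[A=32 B=20 C=59] open={R2}
Step 4: commit R2 -> on_hand[A=32 B=20 C=59] avail[A=32 B=20 C=59] open={}
Step 5: reserve R3 A 4 -> on_hand[A=32 B=20 C=59] avail[A=28 B=20 C=59] open={R3}
Step 6: reserve R4 B 2 -> on_hand[A=32 B=20 C=59] avail[A=28 B=18 C=59] open={R3,R4}
Step 7: reserve R5 C 3 -> on_hand[A=32 B=20 C=59] avail[A=28 B=18 C=56] open={R3,R4,R5}
Step 8: reserve R6 B 6 -> on_hand[A=32 B=20 C=59] avail[A=28 B=12 C=56] open={R3,R4,R5,R6}
Step 9: commit R3 -> on_hand[A=28 B=20 C=59] avail[A=28 B=12 C=56] open={R4,R5,R6}
Final available[B] = 12

Answer: 12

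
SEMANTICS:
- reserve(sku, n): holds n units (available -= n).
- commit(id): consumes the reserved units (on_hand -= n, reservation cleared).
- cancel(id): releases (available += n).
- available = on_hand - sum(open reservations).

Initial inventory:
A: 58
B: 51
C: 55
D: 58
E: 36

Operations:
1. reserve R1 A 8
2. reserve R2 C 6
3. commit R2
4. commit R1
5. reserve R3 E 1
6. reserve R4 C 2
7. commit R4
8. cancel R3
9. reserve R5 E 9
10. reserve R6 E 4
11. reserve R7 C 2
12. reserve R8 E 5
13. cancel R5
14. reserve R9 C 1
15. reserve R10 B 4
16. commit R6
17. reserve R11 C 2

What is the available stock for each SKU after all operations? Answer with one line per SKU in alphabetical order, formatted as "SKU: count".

Step 1: reserve R1 A 8 -> on_hand[A=58 B=51 C=55 D=58 E=36] avail[A=50 B=51 C=55 D=58 E=36] open={R1}
Step 2: reserve R2 C 6 -> on_hand[A=58 B=51 C=55 D=58 E=36] avail[A=50 B=51 C=49 D=58 E=36] open={R1,R2}
Step 3: commit R2 -> on_hand[A=58 B=51 C=49 D=58 E=36] avail[A=50 B=51 C=49 D=58 E=36] open={R1}
Step 4: commit R1 -> on_hand[A=50 B=51 C=49 D=58 E=36] avail[A=50 B=51 C=49 D=58 E=36] open={}
Step 5: reserve R3 E 1 -> on_hand[A=50 B=51 C=49 D=58 E=36] avail[A=50 B=51 C=49 D=58 E=35] open={R3}
Step 6: reserve R4 C 2 -> on_hand[A=50 B=51 C=49 D=58 E=36] avail[A=50 B=51 C=47 D=58 E=35] open={R3,R4}
Step 7: commit R4 -> on_hand[A=50 B=51 C=47 D=58 E=36] avail[A=50 B=51 C=47 D=58 E=35] open={R3}
Step 8: cancel R3 -> on_hand[A=50 B=51 C=47 D=58 E=36] avail[A=50 B=51 C=47 D=58 E=36] open={}
Step 9: reserve R5 E 9 -> on_hand[A=50 B=51 C=47 D=58 E=36] avail[A=50 B=51 C=47 D=58 E=27] open={R5}
Step 10: reserve R6 E 4 -> on_hand[A=50 B=51 C=47 D=58 E=36] avail[A=50 B=51 C=47 D=58 E=23] open={R5,R6}
Step 11: reserve R7 C 2 -> on_hand[A=50 B=51 C=47 D=58 E=36] avail[A=50 B=51 C=45 D=58 E=23] open={R5,R6,R7}
Step 12: reserve R8 E 5 -> on_hand[A=50 B=51 C=47 D=58 E=36] avail[A=50 B=51 C=45 D=58 E=18] open={R5,R6,R7,R8}
Step 13: cancel R5 -> on_hand[A=50 B=51 C=47 D=58 E=36] avail[A=50 B=51 C=45 D=58 E=27] open={R6,R7,R8}
Step 14: reserve R9 C 1 -> on_hand[A=50 B=51 C=47 D=58 E=36] avail[A=50 B=51 C=44 D=58 E=27] open={R6,R7,R8,R9}
Step 15: reserve R10 B 4 -> on_hand[A=50 B=51 C=47 D=58 E=36] avail[A=50 B=47 C=44 D=58 E=27] open={R10,R6,R7,R8,R9}
Step 16: commit R6 -> on_hand[A=50 B=51 C=47 D=58 E=32] avail[A=50 B=47 C=44 D=58 E=27] open={R10,R7,R8,R9}
Step 17: reserve R11 C 2 -> on_hand[A=50 B=51 C=47 D=58 E=32] avail[A=50 B=47 C=42 D=58 E=27] open={R10,R11,R7,R8,R9}

Answer: A: 50
B: 47
C: 42
D: 58
E: 27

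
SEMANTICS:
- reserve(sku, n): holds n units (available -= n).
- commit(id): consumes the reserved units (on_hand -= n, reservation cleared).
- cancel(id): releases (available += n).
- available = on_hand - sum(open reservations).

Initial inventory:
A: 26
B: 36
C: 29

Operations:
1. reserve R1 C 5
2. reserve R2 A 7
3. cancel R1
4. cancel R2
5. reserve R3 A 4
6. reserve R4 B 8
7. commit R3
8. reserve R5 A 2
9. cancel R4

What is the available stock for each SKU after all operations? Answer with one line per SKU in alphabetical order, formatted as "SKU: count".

Answer: A: 20
B: 36
C: 29

Derivation:
Step 1: reserve R1 C 5 -> on_hand[A=26 B=36 C=29] avail[A=26 B=36 C=24] open={R1}
Step 2: reserve R2 A 7 -> on_hand[A=26 B=36 C=29] avail[A=19 B=36 C=24] open={R1,R2}
Step 3: cancel R1 -> on_hand[A=26 B=36 C=29] avail[A=19 B=36 C=29] open={R2}
Step 4: cancel R2 -> on_hand[A=26 B=36 C=29] avail[A=26 B=36 C=29] open={}
Step 5: reserve R3 A 4 -> on_hand[A=26 B=36 C=29] avail[A=22 B=36 C=29] open={R3}
Step 6: reserve R4 B 8 -> on_hand[A=26 B=36 C=29] avail[A=22 B=28 C=29] open={R3,R4}
Step 7: commit R3 -> on_hand[A=22 B=36 C=29] avail[A=22 B=28 C=29] open={R4}
Step 8: reserve R5 A 2 -> on_hand[A=22 B=36 C=29] avail[A=20 B=28 C=29] open={R4,R5}
Step 9: cancel R4 -> on_hand[A=22 B=36 C=29] avail[A=20 B=36 C=29] open={R5}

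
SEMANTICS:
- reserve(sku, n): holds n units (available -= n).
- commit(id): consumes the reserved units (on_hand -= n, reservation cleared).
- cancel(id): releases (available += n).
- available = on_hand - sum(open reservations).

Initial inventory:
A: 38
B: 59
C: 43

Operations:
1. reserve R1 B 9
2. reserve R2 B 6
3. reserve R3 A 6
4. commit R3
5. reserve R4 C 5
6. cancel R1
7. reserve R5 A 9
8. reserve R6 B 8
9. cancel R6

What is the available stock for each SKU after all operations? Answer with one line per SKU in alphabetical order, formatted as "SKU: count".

Answer: A: 23
B: 53
C: 38

Derivation:
Step 1: reserve R1 B 9 -> on_hand[A=38 B=59 C=43] avail[A=38 B=50 C=43] open={R1}
Step 2: reserve R2 B 6 -> on_hand[A=38 B=59 C=43] avail[A=38 B=44 C=43] open={R1,R2}
Step 3: reserve R3 A 6 -> on_hand[A=38 B=59 C=43] avail[A=32 B=44 C=43] open={R1,R2,R3}
Step 4: commit R3 -> on_hand[A=32 B=59 C=43] avail[A=32 B=44 C=43] open={R1,R2}
Step 5: reserve R4 C 5 -> on_hand[A=32 B=59 C=43] avail[A=32 B=44 C=38] open={R1,R2,R4}
Step 6: cancel R1 -> on_hand[A=32 B=59 C=43] avail[A=32 B=53 C=38] open={R2,R4}
Step 7: reserve R5 A 9 -> on_hand[A=32 B=59 C=43] avail[A=23 B=53 C=38] open={R2,R4,R5}
Step 8: reserve R6 B 8 -> on_hand[A=32 B=59 C=43] avail[A=23 B=45 C=38] open={R2,R4,R5,R6}
Step 9: cancel R6 -> on_hand[A=32 B=59 C=43] avail[A=23 B=53 C=38] open={R2,R4,R5}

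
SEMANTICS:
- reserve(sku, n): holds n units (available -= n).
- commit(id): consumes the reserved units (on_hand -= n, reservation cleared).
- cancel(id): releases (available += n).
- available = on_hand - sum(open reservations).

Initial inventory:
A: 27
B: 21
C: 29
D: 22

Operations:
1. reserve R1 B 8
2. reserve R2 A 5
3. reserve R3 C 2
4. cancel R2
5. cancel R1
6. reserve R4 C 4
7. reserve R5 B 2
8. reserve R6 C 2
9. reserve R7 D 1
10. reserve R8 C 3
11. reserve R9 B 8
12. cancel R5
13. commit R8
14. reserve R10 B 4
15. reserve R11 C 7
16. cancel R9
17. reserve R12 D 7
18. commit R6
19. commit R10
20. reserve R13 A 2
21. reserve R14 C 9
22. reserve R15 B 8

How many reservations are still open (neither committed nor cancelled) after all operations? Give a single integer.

Answer: 8

Derivation:
Step 1: reserve R1 B 8 -> on_hand[A=27 B=21 C=29 D=22] avail[A=27 B=13 C=29 D=22] open={R1}
Step 2: reserve R2 A 5 -> on_hand[A=27 B=21 C=29 D=22] avail[A=22 B=13 C=29 D=22] open={R1,R2}
Step 3: reserve R3 C 2 -> on_hand[A=27 B=21 C=29 D=22] avail[A=22 B=13 C=27 D=22] open={R1,R2,R3}
Step 4: cancel R2 -> on_hand[A=27 B=21 C=29 D=22] avail[A=27 B=13 C=27 D=22] open={R1,R3}
Step 5: cancel R1 -> on_hand[A=27 B=21 C=29 D=22] avail[A=27 B=21 C=27 D=22] open={R3}
Step 6: reserve R4 C 4 -> on_hand[A=27 B=21 C=29 D=22] avail[A=27 B=21 C=23 D=22] open={R3,R4}
Step 7: reserve R5 B 2 -> on_hand[A=27 B=21 C=29 D=22] avail[A=27 B=19 C=23 D=22] open={R3,R4,R5}
Step 8: reserve R6 C 2 -> on_hand[A=27 B=21 C=29 D=22] avail[A=27 B=19 C=21 D=22] open={R3,R4,R5,R6}
Step 9: reserve R7 D 1 -> on_hand[A=27 B=21 C=29 D=22] avail[A=27 B=19 C=21 D=21] open={R3,R4,R5,R6,R7}
Step 10: reserve R8 C 3 -> on_hand[A=27 B=21 C=29 D=22] avail[A=27 B=19 C=18 D=21] open={R3,R4,R5,R6,R7,R8}
Step 11: reserve R9 B 8 -> on_hand[A=27 B=21 C=29 D=22] avail[A=27 B=11 C=18 D=21] open={R3,R4,R5,R6,R7,R8,R9}
Step 12: cancel R5 -> on_hand[A=27 B=21 C=29 D=22] avail[A=27 B=13 C=18 D=21] open={R3,R4,R6,R7,R8,R9}
Step 13: commit R8 -> on_hand[A=27 B=21 C=26 D=22] avail[A=27 B=13 C=18 D=21] open={R3,R4,R6,R7,R9}
Step 14: reserve R10 B 4 -> on_hand[A=27 B=21 C=26 D=22] avail[A=27 B=9 C=18 D=21] open={R10,R3,R4,R6,R7,R9}
Step 15: reserve R11 C 7 -> on_hand[A=27 B=21 C=26 D=22] avail[A=27 B=9 C=11 D=21] open={R10,R11,R3,R4,R6,R7,R9}
Step 16: cancel R9 -> on_hand[A=27 B=21 C=26 D=22] avail[A=27 B=17 C=11 D=21] open={R10,R11,R3,R4,R6,R7}
Step 17: reserve R12 D 7 -> on_hand[A=27 B=21 C=26 D=22] avail[A=27 B=17 C=11 D=14] open={R10,R11,R12,R3,R4,R6,R7}
Step 18: commit R6 -> on_hand[A=27 B=21 C=24 D=22] avail[A=27 B=17 C=11 D=14] open={R10,R11,R12,R3,R4,R7}
Step 19: commit R10 -> on_hand[A=27 B=17 C=24 D=22] avail[A=27 B=17 C=11 D=14] open={R11,R12,R3,R4,R7}
Step 20: reserve R13 A 2 -> on_hand[A=27 B=17 C=24 D=22] avail[A=25 B=17 C=11 D=14] open={R11,R12,R13,R3,R4,R7}
Step 21: reserve R14 C 9 -> on_hand[A=27 B=17 C=24 D=22] avail[A=25 B=17 C=2 D=14] open={R11,R12,R13,R14,R3,R4,R7}
Step 22: reserve R15 B 8 -> on_hand[A=27 B=17 C=24 D=22] avail[A=25 B=9 C=2 D=14] open={R11,R12,R13,R14,R15,R3,R4,R7}
Open reservations: ['R11', 'R12', 'R13', 'R14', 'R15', 'R3', 'R4', 'R7'] -> 8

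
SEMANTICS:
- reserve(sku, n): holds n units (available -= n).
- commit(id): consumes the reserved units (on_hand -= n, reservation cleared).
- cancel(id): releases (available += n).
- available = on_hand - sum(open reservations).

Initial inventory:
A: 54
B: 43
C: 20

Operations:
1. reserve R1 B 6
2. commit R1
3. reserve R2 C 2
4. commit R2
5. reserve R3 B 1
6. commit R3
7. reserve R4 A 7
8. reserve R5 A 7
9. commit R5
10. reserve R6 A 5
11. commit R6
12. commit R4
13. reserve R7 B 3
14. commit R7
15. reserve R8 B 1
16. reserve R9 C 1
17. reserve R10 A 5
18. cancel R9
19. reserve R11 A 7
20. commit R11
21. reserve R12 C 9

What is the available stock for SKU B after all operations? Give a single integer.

Step 1: reserve R1 B 6 -> on_hand[A=54 B=43 C=20] avail[A=54 B=37 C=20] open={R1}
Step 2: commit R1 -> on_hand[A=54 B=37 C=20] avail[A=54 B=37 C=20] open={}
Step 3: reserve R2 C 2 -> on_hand[A=54 B=37 C=20] avail[A=54 B=37 C=18] open={R2}
Step 4: commit R2 -> on_hand[A=54 B=37 C=18] avail[A=54 B=37 C=18] open={}
Step 5: reserve R3 B 1 -> on_hand[A=54 B=37 C=18] avail[A=54 B=36 C=18] open={R3}
Step 6: commit R3 -> on_hand[A=54 B=36 C=18] avail[A=54 B=36 C=18] open={}
Step 7: reserve R4 A 7 -> on_hand[A=54 B=36 C=18] avail[A=47 B=36 C=18] open={R4}
Step 8: reserve R5 A 7 -> on_hand[A=54 B=36 C=18] avail[A=40 B=36 C=18] open={R4,R5}
Step 9: commit R5 -> on_hand[A=47 B=36 C=18] avail[A=40 B=36 C=18] open={R4}
Step 10: reserve R6 A 5 -> on_hand[A=47 B=36 C=18] avail[A=35 B=36 C=18] open={R4,R6}
Step 11: commit R6 -> on_hand[A=42 B=36 C=18] avail[A=35 B=36 C=18] open={R4}
Step 12: commit R4 -> on_hand[A=35 B=36 C=18] avail[A=35 B=36 C=18] open={}
Step 13: reserve R7 B 3 -> on_hand[A=35 B=36 C=18] avail[A=35 B=33 C=18] open={R7}
Step 14: commit R7 -> on_hand[A=35 B=33 C=18] avail[A=35 B=33 C=18] open={}
Step 15: reserve R8 B 1 -> on_hand[A=35 B=33 C=18] avail[A=35 B=32 C=18] open={R8}
Step 16: reserve R9 C 1 -> on_hand[A=35 B=33 C=18] avail[A=35 B=32 C=17] open={R8,R9}
Step 17: reserve R10 A 5 -> on_hand[A=35 B=33 C=18] avail[A=30 B=32 C=17] open={R10,R8,R9}
Step 18: cancel R9 -> on_hand[A=35 B=33 C=18] avail[A=30 B=32 C=18] open={R10,R8}
Step 19: reserve R11 A 7 -> on_hand[A=35 B=33 C=18] avail[A=23 B=32 C=18] open={R10,R11,R8}
Step 20: commit R11 -> on_hand[A=28 B=33 C=18] avail[A=23 B=32 C=18] open={R10,R8}
Step 21: reserve R12 C 9 -> on_hand[A=28 B=33 C=18] avail[A=23 B=32 C=9] open={R10,R12,R8}
Final available[B] = 32

Answer: 32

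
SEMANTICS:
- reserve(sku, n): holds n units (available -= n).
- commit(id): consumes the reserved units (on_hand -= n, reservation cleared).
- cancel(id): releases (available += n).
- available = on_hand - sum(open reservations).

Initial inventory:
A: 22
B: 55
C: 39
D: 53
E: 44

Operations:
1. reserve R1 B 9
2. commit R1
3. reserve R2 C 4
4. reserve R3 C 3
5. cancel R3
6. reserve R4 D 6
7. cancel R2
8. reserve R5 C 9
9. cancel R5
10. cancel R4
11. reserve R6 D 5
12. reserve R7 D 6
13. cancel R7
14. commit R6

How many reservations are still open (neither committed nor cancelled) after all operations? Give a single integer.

Step 1: reserve R1 B 9 -> on_hand[A=22 B=55 C=39 D=53 E=44] avail[A=22 B=46 C=39 D=53 E=44] open={R1}
Step 2: commit R1 -> on_hand[A=22 B=46 C=39 D=53 E=44] avail[A=22 B=46 C=39 D=53 E=44] open={}
Step 3: reserve R2 C 4 -> on_hand[A=22 B=46 C=39 D=53 E=44] avail[A=22 B=46 C=35 D=53 E=44] open={R2}
Step 4: reserve R3 C 3 -> on_hand[A=22 B=46 C=39 D=53 E=44] avail[A=22 B=46 C=32 D=53 E=44] open={R2,R3}
Step 5: cancel R3 -> on_hand[A=22 B=46 C=39 D=53 E=44] avail[A=22 B=46 C=35 D=53 E=44] open={R2}
Step 6: reserve R4 D 6 -> on_hand[A=22 B=46 C=39 D=53 E=44] avail[A=22 B=46 C=35 D=47 E=44] open={R2,R4}
Step 7: cancel R2 -> on_hand[A=22 B=46 C=39 D=53 E=44] avail[A=22 B=46 C=39 D=47 E=44] open={R4}
Step 8: reserve R5 C 9 -> on_hand[A=22 B=46 C=39 D=53 E=44] avail[A=22 B=46 C=30 D=47 E=44] open={R4,R5}
Step 9: cancel R5 -> on_hand[A=22 B=46 C=39 D=53 E=44] avail[A=22 B=46 C=39 D=47 E=44] open={R4}
Step 10: cancel R4 -> on_hand[A=22 B=46 C=39 D=53 E=44] avail[A=22 B=46 C=39 D=53 E=44] open={}
Step 11: reserve R6 D 5 -> on_hand[A=22 B=46 C=39 D=53 E=44] avail[A=22 B=46 C=39 D=48 E=44] open={R6}
Step 12: reserve R7 D 6 -> on_hand[A=22 B=46 C=39 D=53 E=44] avail[A=22 B=46 C=39 D=42 E=44] open={R6,R7}
Step 13: cancel R7 -> on_hand[A=22 B=46 C=39 D=53 E=44] avail[A=22 B=46 C=39 D=48 E=44] open={R6}
Step 14: commit R6 -> on_hand[A=22 B=46 C=39 D=48 E=44] avail[A=22 B=46 C=39 D=48 E=44] open={}
Open reservations: [] -> 0

Answer: 0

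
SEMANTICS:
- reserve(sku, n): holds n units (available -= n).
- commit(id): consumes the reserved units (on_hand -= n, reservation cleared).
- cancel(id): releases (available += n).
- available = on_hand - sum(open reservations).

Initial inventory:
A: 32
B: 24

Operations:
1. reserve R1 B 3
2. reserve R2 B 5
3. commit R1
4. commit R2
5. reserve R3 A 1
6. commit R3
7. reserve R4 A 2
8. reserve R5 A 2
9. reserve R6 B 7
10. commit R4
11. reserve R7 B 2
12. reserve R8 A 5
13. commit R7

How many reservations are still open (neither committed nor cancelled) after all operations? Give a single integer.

Step 1: reserve R1 B 3 -> on_hand[A=32 B=24] avail[A=32 B=21] open={R1}
Step 2: reserve R2 B 5 -> on_hand[A=32 B=24] avail[A=32 B=16] open={R1,R2}
Step 3: commit R1 -> on_hand[A=32 B=21] avail[A=32 B=16] open={R2}
Step 4: commit R2 -> on_hand[A=32 B=16] avail[A=32 B=16] open={}
Step 5: reserve R3 A 1 -> on_hand[A=32 B=16] avail[A=31 B=16] open={R3}
Step 6: commit R3 -> on_hand[A=31 B=16] avail[A=31 B=16] open={}
Step 7: reserve R4 A 2 -> on_hand[A=31 B=16] avail[A=29 B=16] open={R4}
Step 8: reserve R5 A 2 -> on_hand[A=31 B=16] avail[A=27 B=16] open={R4,R5}
Step 9: reserve R6 B 7 -> on_hand[A=31 B=16] avail[A=27 B=9] open={R4,R5,R6}
Step 10: commit R4 -> on_hand[A=29 B=16] avail[A=27 B=9] open={R5,R6}
Step 11: reserve R7 B 2 -> on_hand[A=29 B=16] avail[A=27 B=7] open={R5,R6,R7}
Step 12: reserve R8 A 5 -> on_hand[A=29 B=16] avail[A=22 B=7] open={R5,R6,R7,R8}
Step 13: commit R7 -> on_hand[A=29 B=14] avail[A=22 B=7] open={R5,R6,R8}
Open reservations: ['R5', 'R6', 'R8'] -> 3

Answer: 3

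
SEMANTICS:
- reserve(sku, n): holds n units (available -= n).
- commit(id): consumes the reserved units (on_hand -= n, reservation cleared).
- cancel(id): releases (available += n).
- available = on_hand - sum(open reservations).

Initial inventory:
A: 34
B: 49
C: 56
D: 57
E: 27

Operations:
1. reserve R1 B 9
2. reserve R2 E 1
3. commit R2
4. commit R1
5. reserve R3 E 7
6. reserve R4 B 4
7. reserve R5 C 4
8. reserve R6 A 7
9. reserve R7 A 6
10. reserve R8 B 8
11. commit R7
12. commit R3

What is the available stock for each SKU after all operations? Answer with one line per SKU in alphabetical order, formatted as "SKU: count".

Answer: A: 21
B: 28
C: 52
D: 57
E: 19

Derivation:
Step 1: reserve R1 B 9 -> on_hand[A=34 B=49 C=56 D=57 E=27] avail[A=34 B=40 C=56 D=57 E=27] open={R1}
Step 2: reserve R2 E 1 -> on_hand[A=34 B=49 C=56 D=57 E=27] avail[A=34 B=40 C=56 D=57 E=26] open={R1,R2}
Step 3: commit R2 -> on_hand[A=34 B=49 C=56 D=57 E=26] avail[A=34 B=40 C=56 D=57 E=26] open={R1}
Step 4: commit R1 -> on_hand[A=34 B=40 C=56 D=57 E=26] avail[A=34 B=40 C=56 D=57 E=26] open={}
Step 5: reserve R3 E 7 -> on_hand[A=34 B=40 C=56 D=57 E=26] avail[A=34 B=40 C=56 D=57 E=19] open={R3}
Step 6: reserve R4 B 4 -> on_hand[A=34 B=40 C=56 D=57 E=26] avail[A=34 B=36 C=56 D=57 E=19] open={R3,R4}
Step 7: reserve R5 C 4 -> on_hand[A=34 B=40 C=56 D=57 E=26] avail[A=34 B=36 C=52 D=57 E=19] open={R3,R4,R5}
Step 8: reserve R6 A 7 -> on_hand[A=34 B=40 C=56 D=57 E=26] avail[A=27 B=36 C=52 D=57 E=19] open={R3,R4,R5,R6}
Step 9: reserve R7 A 6 -> on_hand[A=34 B=40 C=56 D=57 E=26] avail[A=21 B=36 C=52 D=57 E=19] open={R3,R4,R5,R6,R7}
Step 10: reserve R8 B 8 -> on_hand[A=34 B=40 C=56 D=57 E=26] avail[A=21 B=28 C=52 D=57 E=19] open={R3,R4,R5,R6,R7,R8}
Step 11: commit R7 -> on_hand[A=28 B=40 C=56 D=57 E=26] avail[A=21 B=28 C=52 D=57 E=19] open={R3,R4,R5,R6,R8}
Step 12: commit R3 -> on_hand[A=28 B=40 C=56 D=57 E=19] avail[A=21 B=28 C=52 D=57 E=19] open={R4,R5,R6,R8}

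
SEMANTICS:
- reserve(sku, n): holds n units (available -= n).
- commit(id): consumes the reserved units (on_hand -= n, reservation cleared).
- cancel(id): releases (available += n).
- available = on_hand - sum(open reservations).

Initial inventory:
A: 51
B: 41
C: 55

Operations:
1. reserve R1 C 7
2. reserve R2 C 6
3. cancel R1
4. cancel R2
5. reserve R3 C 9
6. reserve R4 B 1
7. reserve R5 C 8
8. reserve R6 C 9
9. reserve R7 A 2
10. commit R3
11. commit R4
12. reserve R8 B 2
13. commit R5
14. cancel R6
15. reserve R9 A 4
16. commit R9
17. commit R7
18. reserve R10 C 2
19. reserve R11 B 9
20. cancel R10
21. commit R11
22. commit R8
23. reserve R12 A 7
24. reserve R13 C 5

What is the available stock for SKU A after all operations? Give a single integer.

Step 1: reserve R1 C 7 -> on_hand[A=51 B=41 C=55] avail[A=51 B=41 C=48] open={R1}
Step 2: reserve R2 C 6 -> on_hand[A=51 B=41 C=55] avail[A=51 B=41 C=42] open={R1,R2}
Step 3: cancel R1 -> on_hand[A=51 B=41 C=55] avail[A=51 B=41 C=49] open={R2}
Step 4: cancel R2 -> on_hand[A=51 B=41 C=55] avail[A=51 B=41 C=55] open={}
Step 5: reserve R3 C 9 -> on_hand[A=51 B=41 C=55] avail[A=51 B=41 C=46] open={R3}
Step 6: reserve R4 B 1 -> on_hand[A=51 B=41 C=55] avail[A=51 B=40 C=46] open={R3,R4}
Step 7: reserve R5 C 8 -> on_hand[A=51 B=41 C=55] avail[A=51 B=40 C=38] open={R3,R4,R5}
Step 8: reserve R6 C 9 -> on_hand[A=51 B=41 C=55] avail[A=51 B=40 C=29] open={R3,R4,R5,R6}
Step 9: reserve R7 A 2 -> on_hand[A=51 B=41 C=55] avail[A=49 B=40 C=29] open={R3,R4,R5,R6,R7}
Step 10: commit R3 -> on_hand[A=51 B=41 C=46] avail[A=49 B=40 C=29] open={R4,R5,R6,R7}
Step 11: commit R4 -> on_hand[A=51 B=40 C=46] avail[A=49 B=40 C=29] open={R5,R6,R7}
Step 12: reserve R8 B 2 -> on_hand[A=51 B=40 C=46] avail[A=49 B=38 C=29] open={R5,R6,R7,R8}
Step 13: commit R5 -> on_hand[A=51 B=40 C=38] avail[A=49 B=38 C=29] open={R6,R7,R8}
Step 14: cancel R6 -> on_hand[A=51 B=40 C=38] avail[A=49 B=38 C=38] open={R7,R8}
Step 15: reserve R9 A 4 -> on_hand[A=51 B=40 C=38] avail[A=45 B=38 C=38] open={R7,R8,R9}
Step 16: commit R9 -> on_hand[A=47 B=40 C=38] avail[A=45 B=38 C=38] open={R7,R8}
Step 17: commit R7 -> on_hand[A=45 B=40 C=38] avail[A=45 B=38 C=38] open={R8}
Step 18: reserve R10 C 2 -> on_hand[A=45 B=40 C=38] avail[A=45 B=38 C=36] open={R10,R8}
Step 19: reserve R11 B 9 -> on_hand[A=45 B=40 C=38] avail[A=45 B=29 C=36] open={R10,R11,R8}
Step 20: cancel R10 -> on_hand[A=45 B=40 C=38] avail[A=45 B=29 C=38] open={R11,R8}
Step 21: commit R11 -> on_hand[A=45 B=31 C=38] avail[A=45 B=29 C=38] open={R8}
Step 22: commit R8 -> on_hand[A=45 B=29 C=38] avail[A=45 B=29 C=38] open={}
Step 23: reserve R12 A 7 -> on_hand[A=45 B=29 C=38] avail[A=38 B=29 C=38] open={R12}
Step 24: reserve R13 C 5 -> on_hand[A=45 B=29 C=38] avail[A=38 B=29 C=33] open={R12,R13}
Final available[A] = 38

Answer: 38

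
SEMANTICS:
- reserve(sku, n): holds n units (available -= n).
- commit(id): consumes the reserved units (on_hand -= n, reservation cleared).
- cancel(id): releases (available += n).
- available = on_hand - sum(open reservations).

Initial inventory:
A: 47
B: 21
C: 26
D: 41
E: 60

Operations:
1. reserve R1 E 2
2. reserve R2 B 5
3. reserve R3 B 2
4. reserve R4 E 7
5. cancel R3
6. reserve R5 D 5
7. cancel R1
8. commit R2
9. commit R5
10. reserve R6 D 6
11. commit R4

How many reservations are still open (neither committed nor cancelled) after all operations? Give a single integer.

Step 1: reserve R1 E 2 -> on_hand[A=47 B=21 C=26 D=41 E=60] avail[A=47 B=21 C=26 D=41 E=58] open={R1}
Step 2: reserve R2 B 5 -> on_hand[A=47 B=21 C=26 D=41 E=60] avail[A=47 B=16 C=26 D=41 E=58] open={R1,R2}
Step 3: reserve R3 B 2 -> on_hand[A=47 B=21 C=26 D=41 E=60] avail[A=47 B=14 C=26 D=41 E=58] open={R1,R2,R3}
Step 4: reserve R4 E 7 -> on_hand[A=47 B=21 C=26 D=41 E=60] avail[A=47 B=14 C=26 D=41 E=51] open={R1,R2,R3,R4}
Step 5: cancel R3 -> on_hand[A=47 B=21 C=26 D=41 E=60] avail[A=47 B=16 C=26 D=41 E=51] open={R1,R2,R4}
Step 6: reserve R5 D 5 -> on_hand[A=47 B=21 C=26 D=41 E=60] avail[A=47 B=16 C=26 D=36 E=51] open={R1,R2,R4,R5}
Step 7: cancel R1 -> on_hand[A=47 B=21 C=26 D=41 E=60] avail[A=47 B=16 C=26 D=36 E=53] open={R2,R4,R5}
Step 8: commit R2 -> on_hand[A=47 B=16 C=26 D=41 E=60] avail[A=47 B=16 C=26 D=36 E=53] open={R4,R5}
Step 9: commit R5 -> on_hand[A=47 B=16 C=26 D=36 E=60] avail[A=47 B=16 C=26 D=36 E=53] open={R4}
Step 10: reserve R6 D 6 -> on_hand[A=47 B=16 C=26 D=36 E=60] avail[A=47 B=16 C=26 D=30 E=53] open={R4,R6}
Step 11: commit R4 -> on_hand[A=47 B=16 C=26 D=36 E=53] avail[A=47 B=16 C=26 D=30 E=53] open={R6}
Open reservations: ['R6'] -> 1

Answer: 1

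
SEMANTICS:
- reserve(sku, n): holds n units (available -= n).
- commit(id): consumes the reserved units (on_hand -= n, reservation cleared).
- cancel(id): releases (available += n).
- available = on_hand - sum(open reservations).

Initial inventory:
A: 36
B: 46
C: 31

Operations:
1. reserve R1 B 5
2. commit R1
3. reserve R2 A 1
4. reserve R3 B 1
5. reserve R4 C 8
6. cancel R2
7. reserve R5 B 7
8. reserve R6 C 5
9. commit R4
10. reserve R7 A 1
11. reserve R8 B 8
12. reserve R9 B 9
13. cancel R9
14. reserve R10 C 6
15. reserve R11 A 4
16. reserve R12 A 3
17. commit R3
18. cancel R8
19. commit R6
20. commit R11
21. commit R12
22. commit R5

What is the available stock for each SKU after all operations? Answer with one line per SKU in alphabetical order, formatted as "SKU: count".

Step 1: reserve R1 B 5 -> on_hand[A=36 B=46 C=31] avail[A=36 B=41 C=31] open={R1}
Step 2: commit R1 -> on_hand[A=36 B=41 C=31] avail[A=36 B=41 C=31] open={}
Step 3: reserve R2 A 1 -> on_hand[A=36 B=41 C=31] avail[A=35 B=41 C=31] open={R2}
Step 4: reserve R3 B 1 -> on_hand[A=36 B=41 C=31] avail[A=35 B=40 C=31] open={R2,R3}
Step 5: reserve R4 C 8 -> on_hand[A=36 B=41 C=31] avail[A=35 B=40 C=23] open={R2,R3,R4}
Step 6: cancel R2 -> on_hand[A=36 B=41 C=31] avail[A=36 B=40 C=23] open={R3,R4}
Step 7: reserve R5 B 7 -> on_hand[A=36 B=41 C=31] avail[A=36 B=33 C=23] open={R3,R4,R5}
Step 8: reserve R6 C 5 -> on_hand[A=36 B=41 C=31] avail[A=36 B=33 C=18] open={R3,R4,R5,R6}
Step 9: commit R4 -> on_hand[A=36 B=41 C=23] avail[A=36 B=33 C=18] open={R3,R5,R6}
Step 10: reserve R7 A 1 -> on_hand[A=36 B=41 C=23] avail[A=35 B=33 C=18] open={R3,R5,R6,R7}
Step 11: reserve R8 B 8 -> on_hand[A=36 B=41 C=23] avail[A=35 B=25 C=18] open={R3,R5,R6,R7,R8}
Step 12: reserve R9 B 9 -> on_hand[A=36 B=41 C=23] avail[A=35 B=16 C=18] open={R3,R5,R6,R7,R8,R9}
Step 13: cancel R9 -> on_hand[A=36 B=41 C=23] avail[A=35 B=25 C=18] open={R3,R5,R6,R7,R8}
Step 14: reserve R10 C 6 -> on_hand[A=36 B=41 C=23] avail[A=35 B=25 C=12] open={R10,R3,R5,R6,R7,R8}
Step 15: reserve R11 A 4 -> on_hand[A=36 B=41 C=23] avail[A=31 B=25 C=12] open={R10,R11,R3,R5,R6,R7,R8}
Step 16: reserve R12 A 3 -> on_hand[A=36 B=41 C=23] avail[A=28 B=25 C=12] open={R10,R11,R12,R3,R5,R6,R7,R8}
Step 17: commit R3 -> on_hand[A=36 B=40 C=23] avail[A=28 B=25 C=12] open={R10,R11,R12,R5,R6,R7,R8}
Step 18: cancel R8 -> on_hand[A=36 B=40 C=23] avail[A=28 B=33 C=12] open={R10,R11,R12,R5,R6,R7}
Step 19: commit R6 -> on_hand[A=36 B=40 C=18] avail[A=28 B=33 C=12] open={R10,R11,R12,R5,R7}
Step 20: commit R11 -> on_hand[A=32 B=40 C=18] avail[A=28 B=33 C=12] open={R10,R12,R5,R7}
Step 21: commit R12 -> on_hand[A=29 B=40 C=18] avail[A=28 B=33 C=12] open={R10,R5,R7}
Step 22: commit R5 -> on_hand[A=29 B=33 C=18] avail[A=28 B=33 C=12] open={R10,R7}

Answer: A: 28
B: 33
C: 12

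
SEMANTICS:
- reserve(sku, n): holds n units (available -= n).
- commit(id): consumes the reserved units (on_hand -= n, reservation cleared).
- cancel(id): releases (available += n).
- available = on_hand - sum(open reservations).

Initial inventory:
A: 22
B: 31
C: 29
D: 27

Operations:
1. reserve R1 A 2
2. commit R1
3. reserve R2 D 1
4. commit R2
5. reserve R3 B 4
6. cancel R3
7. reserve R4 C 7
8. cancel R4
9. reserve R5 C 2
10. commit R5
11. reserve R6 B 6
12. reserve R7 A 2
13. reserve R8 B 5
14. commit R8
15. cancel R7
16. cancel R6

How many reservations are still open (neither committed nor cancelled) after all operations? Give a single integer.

Step 1: reserve R1 A 2 -> on_hand[A=22 B=31 C=29 D=27] avail[A=20 B=31 C=29 D=27] open={R1}
Step 2: commit R1 -> on_hand[A=20 B=31 C=29 D=27] avail[A=20 B=31 C=29 D=27] open={}
Step 3: reserve R2 D 1 -> on_hand[A=20 B=31 C=29 D=27] avail[A=20 B=31 C=29 D=26] open={R2}
Step 4: commit R2 -> on_hand[A=20 B=31 C=29 D=26] avail[A=20 B=31 C=29 D=26] open={}
Step 5: reserve R3 B 4 -> on_hand[A=20 B=31 C=29 D=26] avail[A=20 B=27 C=29 D=26] open={R3}
Step 6: cancel R3 -> on_hand[A=20 B=31 C=29 D=26] avail[A=20 B=31 C=29 D=26] open={}
Step 7: reserve R4 C 7 -> on_hand[A=20 B=31 C=29 D=26] avail[A=20 B=31 C=22 D=26] open={R4}
Step 8: cancel R4 -> on_hand[A=20 B=31 C=29 D=26] avail[A=20 B=31 C=29 D=26] open={}
Step 9: reserve R5 C 2 -> on_hand[A=20 B=31 C=29 D=26] avail[A=20 B=31 C=27 D=26] open={R5}
Step 10: commit R5 -> on_hand[A=20 B=31 C=27 D=26] avail[A=20 B=31 C=27 D=26] open={}
Step 11: reserve R6 B 6 -> on_hand[A=20 B=31 C=27 D=26] avail[A=20 B=25 C=27 D=26] open={R6}
Step 12: reserve R7 A 2 -> on_hand[A=20 B=31 C=27 D=26] avail[A=18 B=25 C=27 D=26] open={R6,R7}
Step 13: reserve R8 B 5 -> on_hand[A=20 B=31 C=27 D=26] avail[A=18 B=20 C=27 D=26] open={R6,R7,R8}
Step 14: commit R8 -> on_hand[A=20 B=26 C=27 D=26] avail[A=18 B=20 C=27 D=26] open={R6,R7}
Step 15: cancel R7 -> on_hand[A=20 B=26 C=27 D=26] avail[A=20 B=20 C=27 D=26] open={R6}
Step 16: cancel R6 -> on_hand[A=20 B=26 C=27 D=26] avail[A=20 B=26 C=27 D=26] open={}
Open reservations: [] -> 0

Answer: 0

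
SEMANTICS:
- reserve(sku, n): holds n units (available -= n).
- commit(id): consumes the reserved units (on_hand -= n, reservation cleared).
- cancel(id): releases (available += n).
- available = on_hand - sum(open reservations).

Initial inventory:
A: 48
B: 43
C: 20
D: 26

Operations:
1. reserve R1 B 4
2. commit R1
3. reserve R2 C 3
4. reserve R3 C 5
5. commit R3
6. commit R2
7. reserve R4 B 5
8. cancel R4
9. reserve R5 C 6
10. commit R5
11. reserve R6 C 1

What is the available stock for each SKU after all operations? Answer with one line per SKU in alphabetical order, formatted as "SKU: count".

Step 1: reserve R1 B 4 -> on_hand[A=48 B=43 C=20 D=26] avail[A=48 B=39 C=20 D=26] open={R1}
Step 2: commit R1 -> on_hand[A=48 B=39 C=20 D=26] avail[A=48 B=39 C=20 D=26] open={}
Step 3: reserve R2 C 3 -> on_hand[A=48 B=39 C=20 D=26] avail[A=48 B=39 C=17 D=26] open={R2}
Step 4: reserve R3 C 5 -> on_hand[A=48 B=39 C=20 D=26] avail[A=48 B=39 C=12 D=26] open={R2,R3}
Step 5: commit R3 -> on_hand[A=48 B=39 C=15 D=26] avail[A=48 B=39 C=12 D=26] open={R2}
Step 6: commit R2 -> on_hand[A=48 B=39 C=12 D=26] avail[A=48 B=39 C=12 D=26] open={}
Step 7: reserve R4 B 5 -> on_hand[A=48 B=39 C=12 D=26] avail[A=48 B=34 C=12 D=26] open={R4}
Step 8: cancel R4 -> on_hand[A=48 B=39 C=12 D=26] avail[A=48 B=39 C=12 D=26] open={}
Step 9: reserve R5 C 6 -> on_hand[A=48 B=39 C=12 D=26] avail[A=48 B=39 C=6 D=26] open={R5}
Step 10: commit R5 -> on_hand[A=48 B=39 C=6 D=26] avail[A=48 B=39 C=6 D=26] open={}
Step 11: reserve R6 C 1 -> on_hand[A=48 B=39 C=6 D=26] avail[A=48 B=39 C=5 D=26] open={R6}

Answer: A: 48
B: 39
C: 5
D: 26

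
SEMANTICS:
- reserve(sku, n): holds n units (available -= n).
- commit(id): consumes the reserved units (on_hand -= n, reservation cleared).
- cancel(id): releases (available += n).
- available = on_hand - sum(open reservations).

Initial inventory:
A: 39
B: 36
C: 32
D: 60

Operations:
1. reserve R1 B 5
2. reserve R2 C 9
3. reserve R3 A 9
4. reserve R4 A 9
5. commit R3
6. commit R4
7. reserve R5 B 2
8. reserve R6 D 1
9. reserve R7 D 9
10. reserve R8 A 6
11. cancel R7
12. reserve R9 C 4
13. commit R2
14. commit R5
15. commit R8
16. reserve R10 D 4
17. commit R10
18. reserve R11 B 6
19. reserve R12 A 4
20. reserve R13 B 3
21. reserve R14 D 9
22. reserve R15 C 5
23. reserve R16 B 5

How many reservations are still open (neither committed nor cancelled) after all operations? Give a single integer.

Step 1: reserve R1 B 5 -> on_hand[A=39 B=36 C=32 D=60] avail[A=39 B=31 C=32 D=60] open={R1}
Step 2: reserve R2 C 9 -> on_hand[A=39 B=36 C=32 D=60] avail[A=39 B=31 C=23 D=60] open={R1,R2}
Step 3: reserve R3 A 9 -> on_hand[A=39 B=36 C=32 D=60] avail[A=30 B=31 C=23 D=60] open={R1,R2,R3}
Step 4: reserve R4 A 9 -> on_hand[A=39 B=36 C=32 D=60] avail[A=21 B=31 C=23 D=60] open={R1,R2,R3,R4}
Step 5: commit R3 -> on_hand[A=30 B=36 C=32 D=60] avail[A=21 B=31 C=23 D=60] open={R1,R2,R4}
Step 6: commit R4 -> on_hand[A=21 B=36 C=32 D=60] avail[A=21 B=31 C=23 D=60] open={R1,R2}
Step 7: reserve R5 B 2 -> on_hand[A=21 B=36 C=32 D=60] avail[A=21 B=29 C=23 D=60] open={R1,R2,R5}
Step 8: reserve R6 D 1 -> on_hand[A=21 B=36 C=32 D=60] avail[A=21 B=29 C=23 D=59] open={R1,R2,R5,R6}
Step 9: reserve R7 D 9 -> on_hand[A=21 B=36 C=32 D=60] avail[A=21 B=29 C=23 D=50] open={R1,R2,R5,R6,R7}
Step 10: reserve R8 A 6 -> on_hand[A=21 B=36 C=32 D=60] avail[A=15 B=29 C=23 D=50] open={R1,R2,R5,R6,R7,R8}
Step 11: cancel R7 -> on_hand[A=21 B=36 C=32 D=60] avail[A=15 B=29 C=23 D=59] open={R1,R2,R5,R6,R8}
Step 12: reserve R9 C 4 -> on_hand[A=21 B=36 C=32 D=60] avail[A=15 B=29 C=19 D=59] open={R1,R2,R5,R6,R8,R9}
Step 13: commit R2 -> on_hand[A=21 B=36 C=23 D=60] avail[A=15 B=29 C=19 D=59] open={R1,R5,R6,R8,R9}
Step 14: commit R5 -> on_hand[A=21 B=34 C=23 D=60] avail[A=15 B=29 C=19 D=59] open={R1,R6,R8,R9}
Step 15: commit R8 -> on_hand[A=15 B=34 C=23 D=60] avail[A=15 B=29 C=19 D=59] open={R1,R6,R9}
Step 16: reserve R10 D 4 -> on_hand[A=15 B=34 C=23 D=60] avail[A=15 B=29 C=19 D=55] open={R1,R10,R6,R9}
Step 17: commit R10 -> on_hand[A=15 B=34 C=23 D=56] avail[A=15 B=29 C=19 D=55] open={R1,R6,R9}
Step 18: reserve R11 B 6 -> on_hand[A=15 B=34 C=23 D=56] avail[A=15 B=23 C=19 D=55] open={R1,R11,R6,R9}
Step 19: reserve R12 A 4 -> on_hand[A=15 B=34 C=23 D=56] avail[A=11 B=23 C=19 D=55] open={R1,R11,R12,R6,R9}
Step 20: reserve R13 B 3 -> on_hand[A=15 B=34 C=23 D=56] avail[A=11 B=20 C=19 D=55] open={R1,R11,R12,R13,R6,R9}
Step 21: reserve R14 D 9 -> on_hand[A=15 B=34 C=23 D=56] avail[A=11 B=20 C=19 D=46] open={R1,R11,R12,R13,R14,R6,R9}
Step 22: reserve R15 C 5 -> on_hand[A=15 B=34 C=23 D=56] avail[A=11 B=20 C=14 D=46] open={R1,R11,R12,R13,R14,R15,R6,R9}
Step 23: reserve R16 B 5 -> on_hand[A=15 B=34 C=23 D=56] avail[A=11 B=15 C=14 D=46] open={R1,R11,R12,R13,R14,R15,R16,R6,R9}
Open reservations: ['R1', 'R11', 'R12', 'R13', 'R14', 'R15', 'R16', 'R6', 'R9'] -> 9

Answer: 9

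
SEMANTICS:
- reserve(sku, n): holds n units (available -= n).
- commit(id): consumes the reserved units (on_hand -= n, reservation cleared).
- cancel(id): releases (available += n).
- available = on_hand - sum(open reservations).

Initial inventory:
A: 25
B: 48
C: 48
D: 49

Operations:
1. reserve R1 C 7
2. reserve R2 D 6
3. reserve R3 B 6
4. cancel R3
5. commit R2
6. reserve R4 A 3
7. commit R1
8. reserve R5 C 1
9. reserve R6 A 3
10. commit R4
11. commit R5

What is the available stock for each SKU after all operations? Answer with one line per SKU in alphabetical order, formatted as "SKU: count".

Answer: A: 19
B: 48
C: 40
D: 43

Derivation:
Step 1: reserve R1 C 7 -> on_hand[A=25 B=48 C=48 D=49] avail[A=25 B=48 C=41 D=49] open={R1}
Step 2: reserve R2 D 6 -> on_hand[A=25 B=48 C=48 D=49] avail[A=25 B=48 C=41 D=43] open={R1,R2}
Step 3: reserve R3 B 6 -> on_hand[A=25 B=48 C=48 D=49] avail[A=25 B=42 C=41 D=43] open={R1,R2,R3}
Step 4: cancel R3 -> on_hand[A=25 B=48 C=48 D=49] avail[A=25 B=48 C=41 D=43] open={R1,R2}
Step 5: commit R2 -> on_hand[A=25 B=48 C=48 D=43] avail[A=25 B=48 C=41 D=43] open={R1}
Step 6: reserve R4 A 3 -> on_hand[A=25 B=48 C=48 D=43] avail[A=22 B=48 C=41 D=43] open={R1,R4}
Step 7: commit R1 -> on_hand[A=25 B=48 C=41 D=43] avail[A=22 B=48 C=41 D=43] open={R4}
Step 8: reserve R5 C 1 -> on_hand[A=25 B=48 C=41 D=43] avail[A=22 B=48 C=40 D=43] open={R4,R5}
Step 9: reserve R6 A 3 -> on_hand[A=25 B=48 C=41 D=43] avail[A=19 B=48 C=40 D=43] open={R4,R5,R6}
Step 10: commit R4 -> on_hand[A=22 B=48 C=41 D=43] avail[A=19 B=48 C=40 D=43] open={R5,R6}
Step 11: commit R5 -> on_hand[A=22 B=48 C=40 D=43] avail[A=19 B=48 C=40 D=43] open={R6}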